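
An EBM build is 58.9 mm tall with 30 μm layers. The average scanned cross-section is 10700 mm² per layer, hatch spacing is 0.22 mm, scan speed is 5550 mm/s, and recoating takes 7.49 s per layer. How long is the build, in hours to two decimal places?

8.87 hours

Layer count = ceil(58.9 / 0.03) = 1964.
Per-layer scan distance = 10700 / 0.22 = 48636.4 mm.
Scan time per layer = 48636.4 / 5550, so 8.7633 s.
Layer cycle = 8.7633 + 7.49, so 16.2533 s.
Total: 1964 × 16.2533 s = 31921.4812 s → 8.87 hours.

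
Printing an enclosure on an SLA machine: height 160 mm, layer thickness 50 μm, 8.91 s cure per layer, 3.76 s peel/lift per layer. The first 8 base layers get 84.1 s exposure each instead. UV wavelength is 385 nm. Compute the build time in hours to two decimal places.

11.43 hours

Number of layers: 160 / 0.05 → 3200 (rounded up).
Bottom layers = 8 × (84.1 + 3.76) = 702.88 s.
Normal layers = 3192 × (8.91 + 3.76), so 40442.64 s.
Total = 702.88 + 40442.64 = 41145.52 s = 11.43 hours.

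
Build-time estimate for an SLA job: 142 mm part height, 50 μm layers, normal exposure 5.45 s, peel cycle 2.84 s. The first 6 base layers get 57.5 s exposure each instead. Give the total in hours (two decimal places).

Number of layers: 142 / 0.05 → 2840 (rounded up).
Bottom layers = 6 × (57.5 + 2.84), so 362.04 s.
Normal layers = 2834 × (5.45 + 2.84), so 23493.86 s.
Total = 362.04 + 23493.86 = 23855.9 s = 6.63 hours.

6.63 hours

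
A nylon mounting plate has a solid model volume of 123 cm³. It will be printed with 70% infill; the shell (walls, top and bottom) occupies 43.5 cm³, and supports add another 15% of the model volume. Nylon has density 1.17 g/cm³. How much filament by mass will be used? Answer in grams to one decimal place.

137.6 g

Infill region = 123 − 43.5, so 79.5 cm³.
Deposited infill = 0.70 × 79.5, so 55.65 cm³.
Support = 0.15 × 123 = 18.45 cm³.
Total extruded: 43.5 + 55.65 + 18.45 → 117.6 cm³.
Mass: 117.6 × 1.17 → 137.592 g.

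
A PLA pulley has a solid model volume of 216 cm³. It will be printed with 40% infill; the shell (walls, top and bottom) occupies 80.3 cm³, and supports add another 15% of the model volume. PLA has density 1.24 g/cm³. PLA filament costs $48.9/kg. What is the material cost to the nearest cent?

$10.12

Volume inside the shell = 216 − 80.3, so 135.7 cm³.
Infill volume: 0.40 × 135.7 → 54.28 cm³.
Support = 0.15 × 216 = 32.4 cm³.
Total printed volume = 80.3 + 54.28 + 32.4 = 166.98 cm³.
Mass = 166.98 × 1.24 = 207.0552 g.
At $48.9/kg: 207.0552/1000 × 48.9 = $10.12.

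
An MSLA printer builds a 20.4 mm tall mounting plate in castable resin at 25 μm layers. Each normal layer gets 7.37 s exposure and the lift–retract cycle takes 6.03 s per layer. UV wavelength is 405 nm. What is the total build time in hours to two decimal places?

3.04 hours

Layers = ⌈20.4/0.025⌉ = 816.
Per-layer time = 7.37 + 6.03 = 13.4 s.
Total = 816 × 13.4 = 10934.4 s = 3.04 hours.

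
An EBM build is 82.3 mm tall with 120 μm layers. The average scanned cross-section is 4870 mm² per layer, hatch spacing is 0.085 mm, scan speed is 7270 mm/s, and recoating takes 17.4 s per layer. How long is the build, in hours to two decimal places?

4.82 hours

Layer count = ceil(82.3 / 0.12) = 686.
Scan path per layer = 4870 / 0.085 = 57294.1 mm.
Per-layer scan time = 57294.1 / 7270 = 7.8809 s.
Per-layer time: 7.8809 + 17.4 → 25.2809 s.
Build time = 686 × 25.2809 = 17342.6974 s = 4.82 hours.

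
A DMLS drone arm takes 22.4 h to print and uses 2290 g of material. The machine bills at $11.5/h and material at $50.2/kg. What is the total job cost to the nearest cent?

$372.56

Machine cost = 11.5 × 22.4 = $257.60.
Feedstock cost: 50.2 × 2290/1000 → $114.958.
Job cost: 257.60 + 114.958 = 372.558 ≈ $372.56.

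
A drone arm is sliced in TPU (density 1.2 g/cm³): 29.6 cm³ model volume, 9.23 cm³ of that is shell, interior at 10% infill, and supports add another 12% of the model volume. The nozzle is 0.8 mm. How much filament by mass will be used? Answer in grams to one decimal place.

17.8 g

Volume inside the shell = 29.6 − 9.23, so 20.37 cm³.
Infill deposited = 0.10 × 20.37, so 2.037 cm³.
Support = 0.12 × 29.6 = 3.552 cm³.
Deposited volume: 9.23 + 2.037 + 3.552 → 14.819 cm³.
Mass: 14.819 × 1.2 → 17.7828 g.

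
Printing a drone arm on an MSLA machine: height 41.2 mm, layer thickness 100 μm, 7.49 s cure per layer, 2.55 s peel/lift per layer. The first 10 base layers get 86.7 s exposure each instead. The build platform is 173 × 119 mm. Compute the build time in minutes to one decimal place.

82.1 minutes

Number of layers: 41.2 / 0.1 → 412 (rounded up).
Bottom layers = 10 × (86.7 + 2.55), so 892.5 s.
Normal layers: 402 × (7.49 + 2.55) → 4036.08 s.
Sum: 892.5 + 4036.08 = 4928.58 s → 82.1 minutes.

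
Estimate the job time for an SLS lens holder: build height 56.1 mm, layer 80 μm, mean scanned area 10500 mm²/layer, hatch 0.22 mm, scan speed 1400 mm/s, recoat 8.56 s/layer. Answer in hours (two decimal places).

Number of layers: 56.1 / 0.08 → 702 (rounded up).
Hatch length per layer: 10500 / 0.22 → 47727.3 mm.
Scan time per layer = 47727.3 / 1400, so 34.0909 s.
Layer cycle: 34.0909 + 8.56 → 42.6509 s.
Total: 702 × 42.6509 s = 29940.9318 s → 8.32 hours.

8.32 hours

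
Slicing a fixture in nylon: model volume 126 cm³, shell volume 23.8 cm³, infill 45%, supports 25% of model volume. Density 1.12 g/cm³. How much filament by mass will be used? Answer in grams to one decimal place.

Interior volume = 126 − 23.8, so 102.2 cm³.
Deposited infill = 0.45 × 102.2 = 45.99 cm³.
Support = 0.25 × 126, so 31.5 cm³.
Total extruded = 23.8 + 45.99 + 31.5 = 101.29 cm³.
Mass = 101.29 × 1.12 = 113.4448 g.

113.4 g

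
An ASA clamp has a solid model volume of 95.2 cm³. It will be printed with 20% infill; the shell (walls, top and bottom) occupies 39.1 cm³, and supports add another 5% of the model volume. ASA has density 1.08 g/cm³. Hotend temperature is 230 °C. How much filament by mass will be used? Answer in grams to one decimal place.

Volume inside the shell = 95.2 − 39.1 = 56.1 cm³.
Infill volume = 0.20 × 56.1, so 11.22 cm³.
Support: 0.05 × 95.2 → 4.76 cm³.
Deposited volume: 39.1 + 11.22 + 4.76 → 55.08 cm³.
Mass = 55.08 × 1.08, so 59.4864 g.

59.5 g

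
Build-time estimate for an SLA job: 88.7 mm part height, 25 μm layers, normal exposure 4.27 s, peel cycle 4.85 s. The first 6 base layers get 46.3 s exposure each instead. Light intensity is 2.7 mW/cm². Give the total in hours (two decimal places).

9.06 hours

Layers = ⌈88.7/0.025⌉ = 3548.
Base layers: 6 × (46.3 + 4.85) → 306.9 s.
Remaining layers = 3542 × (4.27 + 4.85), so 32303.04 s.
Sum: 306.9 + 32303.04 = 32609.94 s → 9.06 hours.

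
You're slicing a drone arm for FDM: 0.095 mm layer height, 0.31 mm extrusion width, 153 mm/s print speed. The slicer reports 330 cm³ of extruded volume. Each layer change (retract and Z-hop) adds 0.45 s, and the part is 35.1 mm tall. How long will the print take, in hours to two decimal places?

Extrusion cross-section: 0.095 × 0.31 → 0.02945 mm².
Total extruded path = 330000/0.02945 = 11205432.9 mm.
Print-move time = 11205432.9 / 153 = 73238.1 s.
Layers = ⌈35.1/0.095⌉ = 370.
Layer-change overhead = 370 × 0.45 = 166.5 s.
Total = 73238.1 + 166.5 = 73404.6 s = 20.39 hours.

20.39 hours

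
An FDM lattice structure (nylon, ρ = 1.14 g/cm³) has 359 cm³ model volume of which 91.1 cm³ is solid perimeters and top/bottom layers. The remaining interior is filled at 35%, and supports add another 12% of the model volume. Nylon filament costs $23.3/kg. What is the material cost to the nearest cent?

Volume inside the shell = 359 − 91.1 = 267.9 cm³.
Deposited infill = 0.35 × 267.9 = 93.765 cm³.
Support: 0.12 × 359 → 43.08 cm³.
Total printed volume: 91.1 + 93.765 + 43.08 → 227.945 cm³.
Mass = 227.945 × 1.14, so 259.8573 g.
Cost = 259.8573 g / 1000 × $23.3/kg = $6.05.

$6.05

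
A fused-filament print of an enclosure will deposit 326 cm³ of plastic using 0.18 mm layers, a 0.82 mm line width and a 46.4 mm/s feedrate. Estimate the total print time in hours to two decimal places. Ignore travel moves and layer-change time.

13.22 hours

Line area = 0.18 × 0.82 = 0.1476 mm².
Path length: 326000 mm³ / 0.1476 mm² → 2208672.1 mm.
Print-move time = 2208672.1 / 46.4 = 47600.7 s.
47600.7 s = 13.22 hours.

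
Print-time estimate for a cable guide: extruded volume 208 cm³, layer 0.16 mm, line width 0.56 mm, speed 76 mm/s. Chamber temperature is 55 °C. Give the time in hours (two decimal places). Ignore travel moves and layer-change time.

8.48 hours

Bead cross-section = 0.16 × 0.56, so 0.0896 mm².
Toolpath length = 208 cm³ / 0.0896 mm² = 208000 / 0.0896 = 2321428.6 mm.
Print-move time: 2321428.6 / 76 → 30545.1 s.
That's 30545.1 s → 8.48 hours.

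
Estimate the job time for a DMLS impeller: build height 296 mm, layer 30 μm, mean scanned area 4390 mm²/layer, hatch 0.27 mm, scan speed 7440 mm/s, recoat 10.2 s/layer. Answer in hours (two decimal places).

33.95 hours

Layers = ⌈296/0.03⌉ = 9867.
Scan path per layer = 4390 / 0.27 = 16259.3 mm.
Laser time per layer = 16259.3 / 7440, so 2.1854 s.
Layer cycle = 2.1854 + 10.2 = 12.3854 s.
Build time = 9867 × 12.3854 = 122206.7418 s = 33.95 hours.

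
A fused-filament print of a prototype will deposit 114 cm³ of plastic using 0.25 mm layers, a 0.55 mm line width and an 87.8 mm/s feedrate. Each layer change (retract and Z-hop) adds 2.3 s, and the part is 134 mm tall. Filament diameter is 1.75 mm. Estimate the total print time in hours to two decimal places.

Line area = 0.25 × 0.55 = 0.1375 mm².
Toolpath length = 114 cm³ / 0.1375 mm² = 114000 / 0.1375 = 829090.9 mm.
Time extruding = 829090.9 / 87.8, so 9442.9 s.
Layer count = ceil(134 / 0.25) = 536.
Layer-change overhead = 536 × 2.3 = 1232.8 s.
Altogether 9442.9 + 1232.8 = 10675.7 s, i.e. 2.97 hours.

2.97 hours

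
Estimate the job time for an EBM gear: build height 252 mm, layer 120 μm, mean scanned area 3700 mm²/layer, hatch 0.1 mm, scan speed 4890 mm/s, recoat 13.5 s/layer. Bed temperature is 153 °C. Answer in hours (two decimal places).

12.29 hours

Layer count = ceil(252 / 0.12) = 2100.
Scan path per layer = 3700 / 0.1, so 37000 mm.
Beam time per layer = 37000 / 4890, so 7.5665 s.
Layer cycle = 7.5665 + 13.5 = 21.0665 s.
2100 layers × 21.0665 s/layer = 44239.65 s, i.e. 12.29 hours.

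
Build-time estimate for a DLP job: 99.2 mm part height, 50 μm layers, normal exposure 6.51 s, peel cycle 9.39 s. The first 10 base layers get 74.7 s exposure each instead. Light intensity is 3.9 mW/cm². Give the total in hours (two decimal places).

Layer count = ceil(99.2 / 0.05) = 1984.
Base layers = 10 × (74.7 + 9.39), so 840.9 s.
Remaining layers = 1974 × (6.51 + 9.39) = 31386.6 s.
Sum: 840.9 + 31386.6 = 32227.5 s → 8.95 hours.

8.95 hours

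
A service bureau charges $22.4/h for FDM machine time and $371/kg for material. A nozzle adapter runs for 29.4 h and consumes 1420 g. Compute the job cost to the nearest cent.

Machine cost = 22.4 × 29.4, so $658.56.
Material cost: 371 × 1420/1000 → $526.82.
Job cost: 658.56 + 526.82 = $1185.38.

$1185.38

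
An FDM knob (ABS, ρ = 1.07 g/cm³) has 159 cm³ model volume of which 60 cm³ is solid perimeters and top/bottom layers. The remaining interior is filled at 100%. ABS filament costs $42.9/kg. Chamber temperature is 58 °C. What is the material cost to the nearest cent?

Volume inside the shell = 159 − 60, so 99 cm³.
Infill deposited = 1.00 × 99 = 99 cm³.
Total extruded = 60 + 99 = 159 cm³.
Mass = 159 × 1.07, so 170.13 g.
Cost = 170.13 g / 1000 × $42.9/kg = $7.30.

$7.30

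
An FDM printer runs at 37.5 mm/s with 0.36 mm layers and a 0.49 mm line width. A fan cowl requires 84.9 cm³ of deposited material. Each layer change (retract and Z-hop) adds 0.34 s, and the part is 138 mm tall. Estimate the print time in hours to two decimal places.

Bead cross-section = 0.36 × 0.49 = 0.1764 mm².
Path length: 84900 mm³ / 0.1764 mm² → 481292.5 mm.
Time extruding = 481292.5 / 37.5 = 12834.5 s.
Layers = ⌈138/0.36⌉ = 384.
Non-print overhead = 384 × 0.34, so 130.56 s.
Total = 12834.5 + 130.56 = 12965.06 s = 3.60 hours.

3.60 hours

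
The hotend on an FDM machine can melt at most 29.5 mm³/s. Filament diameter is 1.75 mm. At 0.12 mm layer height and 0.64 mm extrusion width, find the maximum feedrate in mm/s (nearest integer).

Bead cross-section = 0.12 × 0.64 = 0.0768 mm².
Max speed = 29.5 / 0.0768 = 384.11 ≈ 384 mm/s.

384 mm/s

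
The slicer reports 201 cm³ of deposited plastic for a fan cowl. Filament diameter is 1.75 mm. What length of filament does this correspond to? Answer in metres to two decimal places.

A = π r² = π × 0.875² = 2.4053 mm².
L = 201000 mm³ / 2.4053 mm² = 83565.46 mm, i.e. 83.57 m.

83.57 m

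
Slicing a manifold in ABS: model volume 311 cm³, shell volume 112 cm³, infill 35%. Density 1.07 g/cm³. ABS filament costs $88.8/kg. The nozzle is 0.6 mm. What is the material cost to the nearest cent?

Interior volume = 311 − 112 = 199 cm³.
Infill deposited = 0.35 × 199, so 69.65 cm³.
Total printed volume: 112 + 69.65 → 181.65 cm³.
Mass = 181.65 × 1.07, so 194.3655 g.
At $88.8/kg: 194.3655/1000 × 88.8 = $17.26.

$17.26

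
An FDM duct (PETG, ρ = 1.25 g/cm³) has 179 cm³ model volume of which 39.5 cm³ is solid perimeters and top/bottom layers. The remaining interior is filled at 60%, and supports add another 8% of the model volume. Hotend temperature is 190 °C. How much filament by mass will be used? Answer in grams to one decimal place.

Volume inside the shell = 179 − 39.5, so 139.5 cm³.
Infill volume = 0.60 × 139.5, so 83.7 cm³.
Support = 0.08 × 179, so 14.32 cm³.
Total extruded = 39.5 + 83.7 + 14.32 = 137.52 cm³.
Mass: 137.52 × 1.25 → 171.9 g.

171.9 g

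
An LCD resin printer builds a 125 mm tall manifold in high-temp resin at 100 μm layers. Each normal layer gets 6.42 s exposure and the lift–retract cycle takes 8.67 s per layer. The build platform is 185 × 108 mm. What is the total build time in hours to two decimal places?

Layers = ⌈125/0.1⌉ = 1250.
Cycle time = 6.42 + 8.67 = 15.09 s.
Total = 1250 × 15.09 = 18862.5 s = 5.24 hours.

5.24 hours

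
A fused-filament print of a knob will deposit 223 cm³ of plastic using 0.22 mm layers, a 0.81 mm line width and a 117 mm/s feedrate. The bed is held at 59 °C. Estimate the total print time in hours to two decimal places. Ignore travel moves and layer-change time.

Line area: 0.22 × 0.81 → 0.1782 mm².
Toolpath length = 223 cm³ / 0.1782 mm² = 223000 / 0.1782 = 1251402.9 mm.
Print-move time = 1251402.9 / 117 = 10695.8 s.
That's 10695.8 s → 2.97 hours.

2.97 hours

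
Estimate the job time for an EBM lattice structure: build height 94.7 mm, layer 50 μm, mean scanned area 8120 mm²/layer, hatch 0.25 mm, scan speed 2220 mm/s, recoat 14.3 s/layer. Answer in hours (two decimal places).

Number of layers: 94.7 / 0.05 → 1894 (rounded up).
Scan path per layer: 8120 / 0.25 → 32480 mm.
Scan time per layer = 32480 / 2220, so 14.6306 s.
Layer cycle = 14.6306 + 14.3, so 28.9306 s.
Build time = 1894 × 28.9306 = 54794.5564 s = 15.22 hours.

15.22 hours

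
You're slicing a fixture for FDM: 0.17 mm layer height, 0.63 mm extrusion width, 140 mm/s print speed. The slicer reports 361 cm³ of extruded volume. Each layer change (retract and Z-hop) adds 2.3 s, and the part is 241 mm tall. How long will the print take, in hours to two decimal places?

7.59 hours

Line area = 0.17 × 0.63 = 0.1071 mm².
Total extruded path = 361000/0.1071 = 3370681.6 mm.
Print-move time = 3370681.6 / 140 = 24076.3 s.
Layers = ⌈241/0.17⌉ = 1418.
Layer-change overhead = 1418 × 2.3, so 3261.4 s.
Total = 24076.3 + 3261.4 = 27337.7 s = 7.59 hours.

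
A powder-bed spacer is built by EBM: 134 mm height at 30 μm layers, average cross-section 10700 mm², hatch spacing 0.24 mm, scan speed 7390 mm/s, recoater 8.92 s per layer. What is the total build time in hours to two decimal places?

Layers = ⌈134/0.03⌉ = 4467.
Hatch length per layer = 10700 / 0.24, so 44583.3 mm.
Scan time per layer: 44583.3 / 7390 → 6.0329 s.
Layer cycle = 6.0329 + 8.92 = 14.9529 s.
Build time = 4467 × 14.9529 = 66794.6043 s = 18.55 hours.

18.55 hours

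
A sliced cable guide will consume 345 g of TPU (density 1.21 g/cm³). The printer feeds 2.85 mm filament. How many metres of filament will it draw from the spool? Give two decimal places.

44.69 m

Volume = 345 g / 1.21 g·cm⁻³ = 285.124 cm³ = 285124 mm³.
A = π r² = π × 1.425² = 6.3794 mm².
L = V/A = 285124/6.3794 = 44694.49 mm → 44.69 m.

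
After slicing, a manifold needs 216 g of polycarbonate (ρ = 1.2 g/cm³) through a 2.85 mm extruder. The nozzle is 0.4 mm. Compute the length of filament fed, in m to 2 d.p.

28.22 m

Extruded volume: 216/1.2 = 180 cm³ (180000 mm³).
Filament cross-section = π × (2.85/2)² = 6.3794 mm².
L = V/A = 180000/6.3794 = 28215.82 mm → 28.22 m.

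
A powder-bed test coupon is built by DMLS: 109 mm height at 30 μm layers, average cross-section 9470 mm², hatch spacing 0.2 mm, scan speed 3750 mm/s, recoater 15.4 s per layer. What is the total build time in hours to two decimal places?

28.29 hours

Layer count = ceil(109 / 0.03) = 3634.
Per-layer scan distance: 9470 / 0.2 → 47350 mm.
Laser time per layer = 47350 / 3750, so 12.6267 s.
Per-layer time = 12.6267 + 15.4 = 28.0267 s.
Total: 3634 × 28.0267 s = 101849.0278 s → 28.29 hours.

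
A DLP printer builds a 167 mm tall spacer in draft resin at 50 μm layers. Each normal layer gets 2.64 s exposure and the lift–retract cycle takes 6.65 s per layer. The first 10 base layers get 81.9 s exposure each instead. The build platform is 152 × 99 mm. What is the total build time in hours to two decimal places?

Number of layers: 167 / 0.05 → 3340 (rounded up).
Bottom layers = 10 × (81.9 + 6.65) = 885.5 s.
Remaining layers: 3330 × (2.64 + 6.65) → 30935.7 s.
Sum: 885.5 + 30935.7 = 31821.2 s → 8.84 hours.

8.84 hours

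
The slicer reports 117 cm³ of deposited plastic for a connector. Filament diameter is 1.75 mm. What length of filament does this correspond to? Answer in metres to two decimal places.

48.64 m

Filament cross-section = π × (1.75/2)² = 2.4053 mm².
Length = 117 cm³ / 2.4053 mm² = 117000 / 2.4053 = 48642.58 mm = 48.64 m.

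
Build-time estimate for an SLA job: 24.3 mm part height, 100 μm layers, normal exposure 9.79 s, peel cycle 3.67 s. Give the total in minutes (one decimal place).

54.5 minutes

Layer count = ceil(24.3 / 0.1) = 243.
Cycle time: 9.79 + 3.67 → 13.46 s.
Total = 243 × 13.46 = 3270.78 s = 54.5 minutes.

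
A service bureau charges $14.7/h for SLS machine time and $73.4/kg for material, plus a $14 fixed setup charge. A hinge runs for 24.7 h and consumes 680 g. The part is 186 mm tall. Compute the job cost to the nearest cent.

Time charge: 14.7 × 24.7 → $363.09.
Material charge = 73.4 × 680/1000 = $49.912.
Total = 363.09 + 49.912 + 14 = 427.002 ≈ $427.00.

$427.00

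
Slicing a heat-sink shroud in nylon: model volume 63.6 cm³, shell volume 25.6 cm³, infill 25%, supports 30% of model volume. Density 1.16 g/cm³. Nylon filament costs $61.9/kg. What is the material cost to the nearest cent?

Infill region: 63.6 − 25.6 → 38 cm³.
Deposited infill = 0.25 × 38 = 9.5 cm³.
Support = 0.30 × 63.6, so 19.08 cm³.
Deposited volume = 25.6 + 9.5 + 19.08 = 54.18 cm³.
Mass = 54.18 × 1.16 = 62.8488 g.
At $61.9/kg: 62.8488/1000 × 61.9 = $3.89.

$3.89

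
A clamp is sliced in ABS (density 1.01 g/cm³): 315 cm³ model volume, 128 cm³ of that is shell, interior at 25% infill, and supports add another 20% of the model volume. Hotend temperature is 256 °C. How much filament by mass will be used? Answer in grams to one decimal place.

Infill region = 315 − 128, so 187 cm³.
Infill volume = 0.25 × 187 = 46.75 cm³.
Support = 0.20 × 315 = 63 cm³.
Deposited volume: 128 + 46.75 + 63 → 237.75 cm³.
Mass = 237.75 × 1.01 = 240.1275 g.

240.1 g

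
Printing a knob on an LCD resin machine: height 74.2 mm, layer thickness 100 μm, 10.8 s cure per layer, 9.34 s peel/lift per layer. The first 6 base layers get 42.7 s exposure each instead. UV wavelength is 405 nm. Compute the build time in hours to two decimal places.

Number of layers: 74.2 / 0.1 → 742 (rounded up).
Burn-in layers: 6 × (42.7 + 9.34) → 312.24 s.
Regular layers = 736 × (10.8 + 9.34), so 14823.04 s.
Total = 312.24 + 14823.04 = 15135.28 s = 4.20 hours.

4.20 hours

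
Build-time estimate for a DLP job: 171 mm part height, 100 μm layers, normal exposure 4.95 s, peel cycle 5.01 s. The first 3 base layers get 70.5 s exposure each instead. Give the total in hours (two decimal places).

4.79 hours

Number of layers: 171 / 0.1 → 1710 (rounded up).
Burn-in layers = 3 × (70.5 + 5.01), so 226.53 s.
Remaining layers = 1707 × (4.95 + 5.01), so 17001.72 s.
Sum: 226.53 + 17001.72 = 17228.25 s → 4.79 hours.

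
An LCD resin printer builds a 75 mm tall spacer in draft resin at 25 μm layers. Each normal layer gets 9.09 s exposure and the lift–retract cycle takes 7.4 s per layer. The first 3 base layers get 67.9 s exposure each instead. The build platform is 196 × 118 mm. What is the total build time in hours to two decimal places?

13.79 hours

Layers = ⌈75/0.025⌉ = 3000.
Burn-in layers = 3 × (67.9 + 7.4) = 225.9 s.
Regular layers = 2997 × (9.09 + 7.4), so 49420.53 s.
Total = 225.9 + 49420.53 = 49646.43 s = 13.79 hours.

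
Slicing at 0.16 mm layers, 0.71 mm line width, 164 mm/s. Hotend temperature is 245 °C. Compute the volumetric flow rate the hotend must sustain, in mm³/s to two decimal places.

18.63

Extrusion cross-section: 0.16 × 0.71 → 0.1136 mm².
Volumetric flow = 164 × 0.1136 = 18.63 mm³/s.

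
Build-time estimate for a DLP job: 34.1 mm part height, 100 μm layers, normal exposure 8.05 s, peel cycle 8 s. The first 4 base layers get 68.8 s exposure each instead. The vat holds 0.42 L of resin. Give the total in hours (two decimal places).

1.59 hours

Layer count = ceil(34.1 / 0.1) = 341.
Burn-in layers = 4 × (68.8 + 8) = 307.2 s.
Normal layers: 337 × (8.05 + 8) → 5408.85 s.
Total = 307.2 + 5408.85 = 5716.05 s = 1.59 hours.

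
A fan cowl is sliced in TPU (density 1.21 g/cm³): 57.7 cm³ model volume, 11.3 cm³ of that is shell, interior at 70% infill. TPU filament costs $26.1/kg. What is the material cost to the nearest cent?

$1.38

Volume inside the shell = 57.7 − 11.3 = 46.4 cm³.
Infill volume = 0.70 × 46.4 = 32.48 cm³.
Total printed volume: 11.3 + 32.48 → 43.78 cm³.
Mass = 43.78 × 1.21, so 52.9738 g.
Cost = 52.9738 g / 1000 × $26.1/kg = $1.38.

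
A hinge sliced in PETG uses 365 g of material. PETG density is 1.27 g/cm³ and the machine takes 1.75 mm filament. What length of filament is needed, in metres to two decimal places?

119.49 m

Volume = 365 g / 1.27 g·cm⁻³ = 287.4016 cm³ = 287401.6 mm³.
Filament cross-section = π × (1.75/2)² = 2.4053 mm².
Length = 287401.6 / 2.4053 = 119486.8 mm = 119.49 m.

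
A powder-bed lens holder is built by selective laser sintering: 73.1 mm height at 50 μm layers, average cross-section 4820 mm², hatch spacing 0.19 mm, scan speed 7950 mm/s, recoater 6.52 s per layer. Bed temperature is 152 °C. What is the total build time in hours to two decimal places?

Layer count = ceil(73.1 / 0.05) = 1462.
Scan path per layer: 4820 / 0.19 → 25368.4 mm.
Scan time per layer = 25368.4 / 7950 = 3.191 s.
Time per layer: 3.191 + 6.52 → 9.711 s.
Build time = 1462 × 9.711 = 14197.482 s = 3.94 hours.

3.94 hours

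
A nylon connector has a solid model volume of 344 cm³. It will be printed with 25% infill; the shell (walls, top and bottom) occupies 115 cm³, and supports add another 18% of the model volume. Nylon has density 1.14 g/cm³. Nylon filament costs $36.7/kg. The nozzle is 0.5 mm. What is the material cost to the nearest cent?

$9.80

Infill region: 344 − 115 → 229 cm³.
Infill deposited: 0.25 × 229 → 57.25 cm³.
Support: 0.18 × 344 → 61.92 cm³.
Total printed volume: 115 + 57.25 + 61.92 → 234.17 cm³.
Mass = 234.17 × 1.14 = 266.9538 g.
Cost = 266.9538 g / 1000 × $36.7/kg = $9.80.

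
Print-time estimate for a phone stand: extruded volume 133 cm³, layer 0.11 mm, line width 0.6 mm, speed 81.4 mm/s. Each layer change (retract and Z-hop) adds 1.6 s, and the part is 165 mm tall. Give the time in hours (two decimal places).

Line area = 0.11 × 0.6, so 0.066 mm².
Path length: 133000 mm³ / 0.066 mm² → 2015151.5 mm.
Extrusion time = 2015151.5 / 81.4 = 24756.2 s.
Layer count = ceil(165 / 0.11) = 1500.
Z-hop total = 1500 × 1.6, so 2400 s.
Altogether 24756.2 + 2400 = 27156.2 s, i.e. 7.54 hours.

7.54 hours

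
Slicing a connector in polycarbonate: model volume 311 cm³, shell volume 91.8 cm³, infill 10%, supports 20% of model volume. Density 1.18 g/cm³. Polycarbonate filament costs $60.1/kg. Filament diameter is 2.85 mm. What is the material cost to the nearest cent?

Infill region: 311 − 91.8 → 219.2 cm³.
Infill volume: 0.10 × 219.2 → 21.92 cm³.
Support = 0.20 × 311 = 62.2 cm³.
Deposited volume: 91.8 + 21.92 + 62.2 → 175.92 cm³.
Mass = 175.92 × 1.18 = 207.5856 g.
Cost = 207.5856 g / 1000 × $60.1/kg = $12.48.

$12.48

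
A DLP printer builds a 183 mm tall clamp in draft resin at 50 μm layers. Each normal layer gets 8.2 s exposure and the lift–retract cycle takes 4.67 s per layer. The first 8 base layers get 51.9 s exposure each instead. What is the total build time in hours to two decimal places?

13.18 hours

Layer count = ceil(183 / 0.05) = 3660.
Burn-in layers = 8 × (51.9 + 4.67), so 452.56 s.
Remaining layers: 3652 × (8.2 + 4.67) → 47001.24 s.
Sum: 452.56 + 47001.24 = 47453.8 s → 13.18 hours.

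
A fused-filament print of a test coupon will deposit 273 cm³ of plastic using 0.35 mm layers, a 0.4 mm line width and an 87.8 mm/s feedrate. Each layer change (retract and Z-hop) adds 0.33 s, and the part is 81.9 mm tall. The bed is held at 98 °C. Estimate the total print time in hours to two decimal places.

6.19 hours

Line area = 0.35 × 0.4, so 0.14 mm².
Toolpath length = 273 cm³ / 0.14 mm² = 273000 / 0.14 = 1950000 mm.
Print-move time = 1950000 / 87.8, so 22209.6 s.
Layers = ⌈81.9/0.35⌉ = 234.
Z-hop total: 234 × 0.33 → 77.22 s.
Altogether 22209.6 + 77.22 = 22286.82 s, i.e. 6.19 hours.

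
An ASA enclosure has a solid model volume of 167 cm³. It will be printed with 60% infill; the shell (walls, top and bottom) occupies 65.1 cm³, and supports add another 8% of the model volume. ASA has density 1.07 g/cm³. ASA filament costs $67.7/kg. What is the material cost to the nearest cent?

$10.11

Infill region = 167 − 65.1, so 101.9 cm³.
Infill volume = 0.60 × 101.9, so 61.14 cm³.
Support = 0.08 × 167 = 13.36 cm³.
Total printed volume = 65.1 + 61.14 + 13.36 = 139.6 cm³.
Mass = 139.6 × 1.07, so 149.372 g.
At $67.7/kg: 149.372/1000 × 67.7 = $10.11.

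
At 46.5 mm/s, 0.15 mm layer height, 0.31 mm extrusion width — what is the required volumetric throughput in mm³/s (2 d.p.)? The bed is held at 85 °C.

2.16

A = 0.15 × 0.31, so 0.0465 mm².
Q = v·A = 46.5 × 0.0465 = 2.16 mm³/s.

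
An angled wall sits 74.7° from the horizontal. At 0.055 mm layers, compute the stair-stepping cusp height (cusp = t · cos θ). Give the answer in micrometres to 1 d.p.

14.5 μm

cos(74.7°) = 0.2639, so cusp = 0.055 × 0.2639 = 0.014515 mm → 14.5 μm.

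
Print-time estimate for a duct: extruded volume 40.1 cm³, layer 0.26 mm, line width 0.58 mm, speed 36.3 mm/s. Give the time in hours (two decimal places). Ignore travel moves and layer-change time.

2.03 hours

Bead cross-section = 0.26 × 0.58, so 0.1508 mm².
Path length: 40100 mm³ / 0.1508 mm² → 265915.1 mm.
Time extruding = 265915.1 / 36.3 = 7325.5 s.
That's 7325.5 s → 2.03 hours.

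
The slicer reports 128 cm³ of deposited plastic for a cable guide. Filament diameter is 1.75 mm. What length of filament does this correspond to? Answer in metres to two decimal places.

Cross-section of 1.75 mm filament: π·(1.75/2)² = 2.4053 mm².
L = 128000 mm³ / 2.4053 mm² = 53215.82 mm, i.e. 53.22 m.

53.22 m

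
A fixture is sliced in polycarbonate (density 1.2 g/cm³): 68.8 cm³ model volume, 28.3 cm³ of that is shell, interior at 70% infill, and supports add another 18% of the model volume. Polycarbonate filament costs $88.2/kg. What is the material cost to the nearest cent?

$7.31

Volume inside the shell = 68.8 − 28.3 = 40.5 cm³.
Deposited infill = 0.70 × 40.5, so 28.35 cm³.
Support = 0.18 × 68.8 = 12.384 cm³.
Deposited volume: 28.3 + 28.35 + 12.384 → 69.034 cm³.
Mass = 69.034 × 1.2, so 82.8408 g.
At $88.2/kg: 82.8408/1000 × 88.2 = $7.31.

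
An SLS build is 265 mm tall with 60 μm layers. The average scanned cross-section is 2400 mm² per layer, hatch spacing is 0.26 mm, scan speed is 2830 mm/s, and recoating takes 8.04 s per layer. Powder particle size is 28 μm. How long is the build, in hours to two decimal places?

Layers = ⌈265/0.06⌉ = 4417.
Scan path per layer = 2400 / 0.26 = 9230.8 mm.
Scan time per layer = 9230.8 / 2830, so 3.2618 s.
Time per layer: 3.2618 + 8.04 → 11.3018 s.
4417 layers × 11.3018 s/layer = 49920.0506 s, i.e. 13.87 hours.

13.87 hours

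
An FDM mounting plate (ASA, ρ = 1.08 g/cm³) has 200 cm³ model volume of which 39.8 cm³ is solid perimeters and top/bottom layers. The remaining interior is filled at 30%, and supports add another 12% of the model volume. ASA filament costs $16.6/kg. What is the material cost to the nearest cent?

Volume inside the shell = 200 − 39.8, so 160.2 cm³.
Infill volume = 0.30 × 160.2, so 48.06 cm³.
Support = 0.12 × 200, so 24 cm³.
Total printed volume: 39.8 + 48.06 + 24 → 111.86 cm³.
Mass: 111.86 × 1.08 → 120.8088 g.
At $16.6/kg: 120.8088/1000 × 16.6 = $2.01.

$2.01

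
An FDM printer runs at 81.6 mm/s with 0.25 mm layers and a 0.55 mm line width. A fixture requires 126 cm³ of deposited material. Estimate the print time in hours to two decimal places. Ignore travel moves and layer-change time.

3.12 hours

Extrusion cross-section = 0.25 × 0.55 = 0.1375 mm².
Path length: 126000 mm³ / 0.1375 mm² → 916363.6 mm.
Time extruding = 916363.6 / 81.6, so 11229.9 s.
Converting: 11229.9 s = 3.12 hours.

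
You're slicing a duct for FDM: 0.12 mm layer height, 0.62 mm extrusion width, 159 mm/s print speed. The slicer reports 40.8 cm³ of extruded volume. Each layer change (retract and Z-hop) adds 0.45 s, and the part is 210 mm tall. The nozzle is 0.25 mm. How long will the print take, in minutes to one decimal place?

Line area: 0.12 × 0.62 → 0.0744 mm².
Toolpath length = 40.8 cm³ / 0.0744 mm² = 40800 / 0.0744 = 548387.1 mm.
Time extruding: 548387.1 / 159 → 3449 s.
Layers = ⌈210/0.12⌉ = 1750.
Non-print overhead = 1750 × 0.45 = 787.5 s.
Total = 3449 + 787.5 = 4236.5 s = 70.6 minutes.

70.6 minutes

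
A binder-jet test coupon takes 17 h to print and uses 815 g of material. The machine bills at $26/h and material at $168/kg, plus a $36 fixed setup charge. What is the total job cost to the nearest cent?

Machine-time cost = 26 × 17, so $442.00.
Feedstock cost = 168 × 815/1000, so $136.92.
Total = 442.00 + 136.92 + 36 = $614.92.

$614.92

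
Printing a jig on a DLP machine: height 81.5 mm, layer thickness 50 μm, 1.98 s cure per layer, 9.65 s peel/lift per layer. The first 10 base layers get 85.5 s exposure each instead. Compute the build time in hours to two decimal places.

5.50 hours

Layer count = ceil(81.5 / 0.05) = 1630.
Bottom layers = 10 × (85.5 + 9.65) = 951.5 s.
Regular layers = 1620 × (1.98 + 9.65), so 18840.6 s.
Sum: 951.5 + 18840.6 = 19792.1 s → 5.50 hours.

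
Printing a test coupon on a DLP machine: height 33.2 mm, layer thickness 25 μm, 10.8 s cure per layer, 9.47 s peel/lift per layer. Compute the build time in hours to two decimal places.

Number of layers: 33.2 / 0.025 → 1328 (rounded up).
Each layer takes = 10.8 + 9.47 = 20.27 s.
Build time: 1328 × 20.27 s = 26918.56 s, i.e. 7.48 hours.

7.48 hours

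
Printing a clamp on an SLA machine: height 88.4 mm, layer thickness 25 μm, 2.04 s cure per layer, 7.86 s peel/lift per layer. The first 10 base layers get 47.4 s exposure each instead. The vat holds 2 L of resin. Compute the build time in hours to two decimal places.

Number of layers: 88.4 / 0.025 → 3536 (rounded up).
Burn-in layers = 10 × (47.4 + 7.86) = 552.6 s.
Normal layers: 3526 × (2.04 + 7.86) → 34907.4 s.
Sum: 552.6 + 34907.4 = 35460 s → 9.85 hours.

9.85 hours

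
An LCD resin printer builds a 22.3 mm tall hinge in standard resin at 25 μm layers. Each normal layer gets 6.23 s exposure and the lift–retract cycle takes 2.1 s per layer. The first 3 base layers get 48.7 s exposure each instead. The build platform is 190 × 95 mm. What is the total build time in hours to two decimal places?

2.10 hours

Number of layers: 22.3 / 0.025 → 892 (rounded up).
Bottom layers = 3 × (48.7 + 2.1) = 152.4 s.
Remaining layers: 889 × (6.23 + 2.1) → 7405.37 s.
Sum: 152.4 + 7405.37 = 7557.77 s → 2.10 hours.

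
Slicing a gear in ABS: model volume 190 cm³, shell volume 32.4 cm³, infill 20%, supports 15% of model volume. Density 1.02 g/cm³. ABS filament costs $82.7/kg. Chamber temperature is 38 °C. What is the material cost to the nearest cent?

$7.80

Interior volume = 190 − 32.4 = 157.6 cm³.
Deposited infill = 0.20 × 157.6 = 31.52 cm³.
Support: 0.15 × 190 → 28.5 cm³.
Total extruded: 32.4 + 31.52 + 28.5 → 92.42 cm³.
Mass = 92.42 × 1.02, so 94.2684 g.
Cost = 94.2684 g / 1000 × $82.7/kg = $7.80.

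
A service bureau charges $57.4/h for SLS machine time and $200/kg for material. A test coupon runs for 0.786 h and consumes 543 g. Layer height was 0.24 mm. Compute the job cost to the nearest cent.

$153.72

Machine cost = 57.4 × 0.786, so $45.1164.
Material cost = 200 × 543/1000 = $108.60.
Job cost: 45.1164 + 108.60 = 153.7164 ≈ $153.72.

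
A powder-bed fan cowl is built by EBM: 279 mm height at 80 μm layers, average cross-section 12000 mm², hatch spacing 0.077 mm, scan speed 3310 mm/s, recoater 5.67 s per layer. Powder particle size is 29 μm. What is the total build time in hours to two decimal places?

51.11 hours

Layer count = ceil(279 / 0.08) = 3488.
Per-layer scan distance = 12000 / 0.077 = 155844.2 mm.
Beam time per layer: 155844.2 / 3310 → 47.0828 s.
Per-layer time: 47.0828 + 5.67 → 52.7528 s.
Build time = 3488 × 52.7528 = 184001.7664 s = 51.11 hours.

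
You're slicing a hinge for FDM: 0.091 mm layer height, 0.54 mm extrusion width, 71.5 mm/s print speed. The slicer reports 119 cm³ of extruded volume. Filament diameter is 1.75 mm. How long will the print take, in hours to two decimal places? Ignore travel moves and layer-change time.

9.41 hours

Line area = 0.091 × 0.54 = 0.04914 mm².
Toolpath length = 119 cm³ / 0.04914 mm² = 119000 / 0.04914 = 2421652.4 mm.
Print-move time = 2421652.4 / 71.5, so 33869.3 s.
Converting: 33869.3 s = 9.41 hours.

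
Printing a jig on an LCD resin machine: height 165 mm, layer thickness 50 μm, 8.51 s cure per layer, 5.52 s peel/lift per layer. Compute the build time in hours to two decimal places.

12.86 hours

Number of layers: 165 / 0.05 → 3300 (rounded up).
Per-layer time = 8.51 + 5.52 = 14.03 s.
Build time: 3300 × 14.03 s = 46299 s, i.e. 12.86 hours.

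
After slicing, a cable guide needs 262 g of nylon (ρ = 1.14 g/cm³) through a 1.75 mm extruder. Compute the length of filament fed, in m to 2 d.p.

95.55 m

Extruded volume: 262/1.14 = 229.8246 cm³ (229824.6 mm³).
A = π r² = π × 0.875² = 2.4053 mm².
Length = 229824.6 / 2.4053 = 95549.25 mm = 95.55 m.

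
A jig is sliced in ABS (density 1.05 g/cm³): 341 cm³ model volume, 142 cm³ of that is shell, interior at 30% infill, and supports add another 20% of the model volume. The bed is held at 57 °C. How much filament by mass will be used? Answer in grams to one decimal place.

Infill region = 341 − 142, so 199 cm³.
Infill deposited = 0.30 × 199, so 59.7 cm³.
Support = 0.20 × 341 = 68.2 cm³.
Deposited volume = 142 + 59.7 + 68.2 = 269.9 cm³.
Mass = 269.9 × 1.05 = 283.395 g.

283.4 g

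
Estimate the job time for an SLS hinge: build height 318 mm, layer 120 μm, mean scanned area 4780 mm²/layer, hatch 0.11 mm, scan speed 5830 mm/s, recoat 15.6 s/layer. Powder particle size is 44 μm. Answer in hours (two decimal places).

16.97 hours

Layers = ⌈318/0.12⌉ = 2650.
Scan path per layer = 4780 / 0.11 = 43454.5 mm.
Laser time per layer: 43454.5 / 5830 → 7.4536 s.
Layer cycle: 7.4536 + 15.6 → 23.0536 s.
Total: 2650 × 23.0536 s = 61092.04 s → 16.97 hours.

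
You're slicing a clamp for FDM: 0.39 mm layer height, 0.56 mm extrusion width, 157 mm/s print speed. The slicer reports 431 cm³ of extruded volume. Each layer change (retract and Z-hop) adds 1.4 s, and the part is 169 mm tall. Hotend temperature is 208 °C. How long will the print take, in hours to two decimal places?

Line area = 0.39 × 0.56, so 0.2184 mm².
Toolpath length = 431 cm³ / 0.2184 mm² = 431000 / 0.2184 = 1973443.2 mm.
Extrusion time = 1973443.2 / 157, so 12569.7 s.
Layers = ⌈169/0.39⌉ = 434.
Non-print overhead = 434 × 1.4, so 607.6 s.
Altogether 12569.7 + 607.6 = 13177.3 s, i.e. 3.66 hours.

3.66 hours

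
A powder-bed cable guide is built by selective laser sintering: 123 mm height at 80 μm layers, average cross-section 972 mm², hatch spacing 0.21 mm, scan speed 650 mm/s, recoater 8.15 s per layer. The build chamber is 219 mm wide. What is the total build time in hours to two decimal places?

Layer count = ceil(123 / 0.08) = 1538.
Scan path per layer = 972 / 0.21 = 4628.6 mm.
Scan time per layer = 4628.6 / 650 = 7.1209 s.
Time per layer = 7.1209 + 8.15 = 15.2709 s.
Build time = 1538 × 15.2709 = 23486.6442 s = 6.52 hours.

6.52 hours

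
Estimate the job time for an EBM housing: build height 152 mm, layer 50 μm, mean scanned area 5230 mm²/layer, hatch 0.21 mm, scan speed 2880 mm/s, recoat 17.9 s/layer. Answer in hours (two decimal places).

22.42 hours

Layer count = ceil(152 / 0.05) = 3040.
Scan path per layer: 5230 / 0.21 → 24904.8 mm.
Scan time per layer = 24904.8 / 2880, so 8.6475 s.
Time per layer = 8.6475 + 17.9 = 26.5475 s.
3040 layers × 26.5475 s/layer = 80704.4 s, i.e. 22.42 hours.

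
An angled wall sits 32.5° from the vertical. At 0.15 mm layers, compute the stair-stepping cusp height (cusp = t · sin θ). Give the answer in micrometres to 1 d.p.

h_c = t·sin θ = 0.15 × 0.5373 = 0.080595 mm (80.6 μm).

80.6 μm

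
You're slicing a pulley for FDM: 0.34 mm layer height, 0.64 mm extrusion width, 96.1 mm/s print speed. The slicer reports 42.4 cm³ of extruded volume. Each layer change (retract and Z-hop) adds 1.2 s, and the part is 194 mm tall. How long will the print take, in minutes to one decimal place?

Extrusion cross-section: 0.34 × 0.64 → 0.2176 mm².
Total extruded path = 42400/0.2176 = 194852.9 mm.
Print-move time = 194852.9 / 96.1 = 2027.6 s.
Number of layers: 194 / 0.34 → 571 (rounded up).
Non-print overhead: 571 × 1.2 → 685.2 s.
Total = 2027.6 + 685.2 = 2712.8 s = 45.2 minutes.

45.2 minutes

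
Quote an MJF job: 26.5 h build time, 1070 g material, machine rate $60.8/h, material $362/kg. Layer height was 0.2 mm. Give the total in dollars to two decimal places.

Machine-time cost = 60.8 × 26.5 = $1611.20.
Material charge = 362 × 1070/1000 = $387.34.
Total = 1611.20 + 387.34 = $1998.54.

$1998.54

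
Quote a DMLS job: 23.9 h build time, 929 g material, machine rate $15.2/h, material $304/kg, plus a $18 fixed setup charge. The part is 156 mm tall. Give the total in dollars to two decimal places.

$663.70

Time charge = 15.2 × 23.9 = $363.28.
Material cost = 304 × 929/1000 = $282.416.
Total = 363.28 + 282.416 + 18 = 663.696 ≈ $663.70.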